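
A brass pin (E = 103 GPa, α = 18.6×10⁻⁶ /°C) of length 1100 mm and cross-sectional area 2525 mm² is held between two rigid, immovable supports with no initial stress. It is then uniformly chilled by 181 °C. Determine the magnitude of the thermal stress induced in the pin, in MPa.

σ ≈ 347 MPa (tensile)

The supports are rigid, so the total axial strain is zero. The restrained thermal strain is ε = αΔT = 18.6×10⁻⁶ × 181 = 3366.6×10⁻⁶.
The stress required to suppress this strain is σ = Eε = 103×10³ × 3366.6×10⁻⁶ = 346.8 MPa, tensile since the pin is trying to contract.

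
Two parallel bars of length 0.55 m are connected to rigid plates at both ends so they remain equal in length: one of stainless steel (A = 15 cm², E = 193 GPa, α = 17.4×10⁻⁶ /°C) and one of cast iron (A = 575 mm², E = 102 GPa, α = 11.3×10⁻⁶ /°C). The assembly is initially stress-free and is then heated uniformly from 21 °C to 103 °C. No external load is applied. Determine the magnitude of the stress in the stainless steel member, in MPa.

σ ≈ 16.3 MPa (compressive)

Equilibrium of a rigid end plate with no external load gives equal and opposite internal forces ±P in the two members. Since α_{stainless steel} > α_{cast iron}, heating drives the stainless steel into compression and the cast iron into tension.
Setting the final lengths equal and cancelling L: (α₁ − α₂)ΔT = P/(A₁E₁) + P/(A₂E₂).
|α₁ − α₂|·ΔT = 6.1×10⁻⁶ × 82 = 0.0005002.
1/(A₁E₁) + 1/(A₂E₂) = 1/(1500×193×10³) + 1/(575×102×10³) = 2.05×10⁻⁸ N⁻¹.
P = 0.0005002 / 2.05×10⁻⁸ = 24390 N = 24.39 kN.
σ_{stainless steel} = P/A₁ = 24390/1500 = 16.26 MPa, compressive.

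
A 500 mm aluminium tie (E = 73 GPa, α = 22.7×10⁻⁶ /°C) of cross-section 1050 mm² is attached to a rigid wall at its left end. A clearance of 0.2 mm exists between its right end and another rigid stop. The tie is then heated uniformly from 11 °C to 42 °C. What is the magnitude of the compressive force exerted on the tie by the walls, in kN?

Unrestrained expansion: δ_free = αΔT L = 22.7×10⁻⁶ × 31 × 500 = 0.3518 mm.
The gap closes (δ_free > 0.2 mm) and the wall then resists a further 0.3518 − 0.2 = 0.1518 mm of expansion.
Compatibility: PL/(AE) = 0.1518 mm, so σ = P/A = E × (0.1518/500) = 22.17 MPa.
P = σA = 22.17 × 1050 = 23.28 kN.

P ≈ 23.3 kN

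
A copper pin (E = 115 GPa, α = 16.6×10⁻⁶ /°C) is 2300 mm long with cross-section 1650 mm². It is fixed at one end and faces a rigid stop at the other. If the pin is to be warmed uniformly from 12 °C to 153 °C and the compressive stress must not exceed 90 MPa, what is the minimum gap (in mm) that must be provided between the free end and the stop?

Free expansion if unrestrained: δ_free = αΔT L = 16.6×10⁻⁶ × 141 × 2300 = 5.383 mm.
At the allowable stress the elastic shortening the wall may impose is σL/E = 90 × 2300 / (115×10³) = 1.8 mm.
So the gap has to take up the difference, g_min = δ_free − σL/E = 5.383 − 1.8 = 3.583 mm.

g ≈ 3.58 mm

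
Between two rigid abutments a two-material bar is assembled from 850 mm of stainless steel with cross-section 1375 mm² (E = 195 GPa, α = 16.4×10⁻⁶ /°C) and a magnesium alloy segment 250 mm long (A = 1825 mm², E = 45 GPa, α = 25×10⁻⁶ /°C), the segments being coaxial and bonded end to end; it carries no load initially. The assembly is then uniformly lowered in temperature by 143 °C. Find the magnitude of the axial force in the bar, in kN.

Free thermal contraction of the whole bar: Σ αᵢΔT Lᵢ = 16.4×10⁻⁶×143×850 + 25×10⁻⁶×143×250 = 2.887 mm.
The walls prevent any net length change, so an axial force P (same in every segment) develops. Compatibility: P · Σ Lᵢ/(AᵢEᵢ) = δ_free.
The series flexibility is Σ Lᵢ/(AᵢEᵢ) = 850/(1375×195×10³) + 250/(1825×45×10³) = 6.214×10⁻⁶ mm/N.
P = 2.887 / 6.214×10⁻⁶ = 464600 N = 464.6 kN, tensile.

P ≈ 465 kN (tensile)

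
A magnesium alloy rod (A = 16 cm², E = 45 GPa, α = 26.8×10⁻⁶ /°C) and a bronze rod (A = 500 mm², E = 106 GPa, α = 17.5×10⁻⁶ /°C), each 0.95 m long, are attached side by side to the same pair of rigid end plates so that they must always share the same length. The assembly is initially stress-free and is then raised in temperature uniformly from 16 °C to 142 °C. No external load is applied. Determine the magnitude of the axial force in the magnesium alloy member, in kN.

P ≈ 35.8 kN (compressive in the magnesium alloy)

The magnesium alloy has the larger α, so on heating it would change length more than the bronze if both were free. The rigid plates force a common final length, so the magnesium alloy is put into compression and the bronze into tension, with equal and opposite forces P (no external load).
Compatibility of the two members (thermal + elastic change equal): (α₁ − α₂)ΔT = P·[1/(A₁E₁) + 1/(A₂E₂)].
|α₁ − α₂|·ΔT = 9.3×10⁻⁶ × 126 = 0.001172.
1/(A₁E₁) + 1/(A₂E₂) = 1/(1600×45×10³) + 1/(500×106×10³) = 3.276×10⁻⁸ N⁻¹.
So P = 0.001172 / 3.276×10⁻⁸ = 35.77 kN.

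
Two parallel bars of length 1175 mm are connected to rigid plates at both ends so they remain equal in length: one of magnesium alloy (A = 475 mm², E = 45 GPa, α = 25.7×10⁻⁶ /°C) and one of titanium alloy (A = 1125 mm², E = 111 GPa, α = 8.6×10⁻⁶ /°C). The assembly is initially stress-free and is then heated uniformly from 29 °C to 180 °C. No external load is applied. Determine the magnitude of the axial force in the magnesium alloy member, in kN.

Both members must finish at the same length. With the larger α, the magnesium alloy tends to over-expand; the plates restrain it, putting the magnesium alloy in compression and the titanium alloy in tension. With no external load the two internal forces are equal and opposite, magnitude P.
Equating the net (thermal + elastic) strains gives |α₁ − α₂|·ΔT = P·[1/(A₁E₁) + 1/(A₂E₂)].
|α₁ − α₂|·ΔT = 17.1×10⁻⁶ × 151 = 0.002582.
1/(A₁E₁) + 1/(A₂E₂) = 1/(475×45×10³) + 1/(1125×111×10³) = 5.479×10⁻⁸ N⁻¹.
So P = 0.002582 / 5.479×10⁻⁸ = 47.13 kN.

P ≈ 47.1 kN (compressive in the magnesium alloy)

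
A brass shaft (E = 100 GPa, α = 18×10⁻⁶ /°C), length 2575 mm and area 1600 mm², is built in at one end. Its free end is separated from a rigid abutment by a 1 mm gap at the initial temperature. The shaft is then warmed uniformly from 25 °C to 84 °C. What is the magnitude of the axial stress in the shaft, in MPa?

σ ≈ 67.4 MPa (compressive)

If the wall were absent the shaft would grow by αΔT L = 18×10⁻⁶ × 59 × 2575 = 2.735 mm.
After closing the 1 mm clearance, 2.735 − 1 = 1.735 mm of expansion remains to be suppressed by the wall.
Compatibility: PL/(AE) = 1.735 mm, so σ = P/A = E × (1.735/2575) = 67.37 MPa.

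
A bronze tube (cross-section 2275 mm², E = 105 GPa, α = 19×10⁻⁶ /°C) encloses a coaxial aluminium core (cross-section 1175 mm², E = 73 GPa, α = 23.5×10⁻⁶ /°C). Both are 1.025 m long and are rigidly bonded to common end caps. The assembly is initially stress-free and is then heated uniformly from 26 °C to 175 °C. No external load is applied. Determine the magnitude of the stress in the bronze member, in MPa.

The aluminium has the larger α, so on heating it would change length more than the bronze if both were free. The rigid plates force a common final length, so the aluminium is put into compression and the bronze into tension, with equal and opposite forces P (no external load).
Setting the final lengths equal and cancelling L: (α₁ − α₂)ΔT = P/(A₁E₁) + P/(A₂E₂).
|α₁ − α₂|·ΔT = 4.5×10⁻⁶ × 149 = 0.0006705.
1/(A₁E₁) + 1/(A₂E₂) = 1/(2275×105×10³) + 1/(1175×73×10³) = 1.584×10⁻⁸ N⁻¹.
P = 0.0006705 / 1.584×10⁻⁸ = 42320 N = 42.32 kN.
σ_{bronze} = P/A₁ = 42320/2275 = 18.6 MPa, tensile.

σ ≈ 18.6 MPa (tensile)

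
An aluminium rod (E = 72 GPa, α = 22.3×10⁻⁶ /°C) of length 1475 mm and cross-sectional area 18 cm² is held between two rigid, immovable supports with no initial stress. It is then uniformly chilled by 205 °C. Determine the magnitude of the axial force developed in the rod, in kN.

The ends cannot move, so σ = EαΔT = 72×10³ × 22.3×10⁻⁶ × 205 = 329.1 MPa.
P = AEαΔT = 1800 × 72×10³ × 22.3×10⁻⁶ × 205 = 592.5 kN (tensile).

P ≈ 592 kN (tensile)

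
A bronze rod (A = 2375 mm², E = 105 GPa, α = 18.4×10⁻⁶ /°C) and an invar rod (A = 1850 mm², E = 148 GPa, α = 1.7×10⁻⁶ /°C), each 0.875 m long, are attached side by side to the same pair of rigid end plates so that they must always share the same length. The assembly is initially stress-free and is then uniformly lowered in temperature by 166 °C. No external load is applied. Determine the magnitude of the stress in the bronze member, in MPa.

The bronze has the larger α, so on cooling it would change length more than the invar if both were free. The rigid plates force a common final length, so the bronze is put into tension and the invar into compression, with equal and opposite forces P (no external load).
Equating the net (thermal + elastic) strains gives |α₁ − α₂|·ΔT = P·[1/(A₁E₁) + 1/(A₂E₂)].
|α₁ − α₂|·ΔT = 16.7×10⁻⁶ × 166 = 0.002772.
1/(A₁E₁) + 1/(A₂E₂) = 1/(2375×105×10³) + 1/(1850×148×10³) = 7.662×10⁻⁹ N⁻¹.
P = 0.002772 / 7.662×10⁻⁹ = 361800 N = 361.8 kN.
σ_{bronze} = P/A₁ = 361800/2375 = 152.3 MPa, tensile.

σ ≈ 152 MPa (tensile)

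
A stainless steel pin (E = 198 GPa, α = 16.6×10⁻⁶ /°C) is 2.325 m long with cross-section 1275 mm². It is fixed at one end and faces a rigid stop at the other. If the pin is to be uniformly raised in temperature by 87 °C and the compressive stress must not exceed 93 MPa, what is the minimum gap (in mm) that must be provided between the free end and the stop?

g ≈ 2.27 mm

With no wall the pin would lengthen by αΔT L = 16.6×10⁻⁶ × 87 × 2325 = 3.358 mm.
At the allowable stress the elastic shortening the wall may impose is σL/E = 93 × 2325 / (198×10³) = 1.092 mm.
The gap must absorb the remainder: g_min = 3.358 − 1.092 = 2.266 mm.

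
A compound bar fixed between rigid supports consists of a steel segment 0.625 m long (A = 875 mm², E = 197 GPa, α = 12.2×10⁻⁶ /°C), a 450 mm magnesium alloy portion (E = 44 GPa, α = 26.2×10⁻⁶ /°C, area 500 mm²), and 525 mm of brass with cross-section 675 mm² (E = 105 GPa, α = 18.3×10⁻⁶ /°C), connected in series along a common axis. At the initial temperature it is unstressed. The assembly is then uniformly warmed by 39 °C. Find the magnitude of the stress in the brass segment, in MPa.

σ ≈ 53.3 MPa (compressive)

If the supports were absent, the total length change would be Σ αᵢΔT Lᵢ = 12.2×10⁻⁶×39×625 + 26.2×10⁻⁶×39×450 + 18.3×10⁻⁶×39×525 = 1.132 mm.
The rigid supports impose zero overall length change; the single axial force P common to all segments must satisfy P Σ Lᵢ/(AᵢEᵢ) = δ_free.
The series flexibility is Σ Lᵢ/(AᵢEᵢ) = 625/(875×197×10³) + 450/(500×44×10³) + 525/(675×105×10³) = 3.149×10⁻⁵ mm/N.
So P = 1.132 / 3.149×10⁻⁵ = 35.95 kN, compressive.
σ_{brass} = P / A = 35950 / 675 = 53.25 MPa.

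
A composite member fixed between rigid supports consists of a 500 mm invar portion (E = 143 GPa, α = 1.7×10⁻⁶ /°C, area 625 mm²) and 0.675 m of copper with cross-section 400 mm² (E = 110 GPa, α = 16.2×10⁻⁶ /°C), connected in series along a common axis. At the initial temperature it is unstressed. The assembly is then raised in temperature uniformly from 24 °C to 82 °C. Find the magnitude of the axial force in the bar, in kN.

With the walls removed the bar would change length by δ_free = Σ αᵢΔT Lᵢ = 1.7×10⁻⁶×58×500 + 16.2×10⁻⁶×58×675 = 0.6835 mm.
Since the ends are fixed, an axial force P builds up, equal in every segment, with P · Σ Lᵢ/(AᵢEᵢ) = δ_free.
Σ Lᵢ/(AᵢEᵢ) = 500/(625×143×10³) + 675/(400×110×10³) = 2.094×10⁻⁵ mm/N.
Hence P = δ_free / Σ(L/AE) = 0.6835/2.094×10⁻⁵ = 32.65 kN (compressive).

P ≈ 32.6 kN (compressive)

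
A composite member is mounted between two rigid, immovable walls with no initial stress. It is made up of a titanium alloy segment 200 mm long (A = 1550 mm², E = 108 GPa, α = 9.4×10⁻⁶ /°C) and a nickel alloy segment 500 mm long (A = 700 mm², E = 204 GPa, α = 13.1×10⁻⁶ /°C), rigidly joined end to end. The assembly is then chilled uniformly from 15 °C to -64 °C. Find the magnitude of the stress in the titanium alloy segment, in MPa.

With the walls removed the bar would change length by δ_free = Σ αᵢΔT Lᵢ = 9.4×10⁻⁶×79×200 + 13.1×10⁻⁶×79×500 = 0.666 mm.
The rigid supports impose zero overall length change; the single axial force P common to all segments must satisfy P Σ Lᵢ/(AᵢEᵢ) = δ_free.
Σ Lᵢ/(AᵢEᵢ) = 200/(1550×108×10³) + 500/(700×204×10³) = 4.696×10⁻⁶ mm/N.
So P = 0.666 / 4.696×10⁻⁶ = 141.8 kN, tensile.
σ_{titanium alloy} = P / A = 141800 / 1550 = 91.49 MPa.

σ ≈ 91.5 MPa (tensile)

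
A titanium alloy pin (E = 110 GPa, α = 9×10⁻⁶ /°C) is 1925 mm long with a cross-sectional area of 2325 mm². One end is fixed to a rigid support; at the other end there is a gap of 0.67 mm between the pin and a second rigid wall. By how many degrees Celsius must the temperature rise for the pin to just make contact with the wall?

ΔT ≈ 38.7 °C

The gap closes when αΔT L = 0.67 mm, since the pin is still unstressed at that instant.
So ΔT = g/(αL) = 0.67/(9×10⁻⁶ × 1925) = 38.67 °C.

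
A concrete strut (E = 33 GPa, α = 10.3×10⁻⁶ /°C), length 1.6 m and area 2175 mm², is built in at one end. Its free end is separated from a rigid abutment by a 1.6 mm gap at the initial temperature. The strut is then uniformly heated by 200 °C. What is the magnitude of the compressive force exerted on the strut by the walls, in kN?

P ≈ 76.1 kN

Unrestrained expansion: δ_free = αΔT L = 10.3×10⁻⁶ × 200 × 1600 = 3.296 mm.
This exceeds the 1.6 mm gap, so the wall pushes back. The portion of expansion that must be recovered elastically is δ_free − gap = 3.296 − 1.6 = 1.696 mm.
That suppressed elongation corresponds to σ = E·Δ/L = 33×10³ × 1.696/1600 = 34.98 MPa.
Force on the wall = σA = 34.98 × 2175 mm² = 76.08 kN.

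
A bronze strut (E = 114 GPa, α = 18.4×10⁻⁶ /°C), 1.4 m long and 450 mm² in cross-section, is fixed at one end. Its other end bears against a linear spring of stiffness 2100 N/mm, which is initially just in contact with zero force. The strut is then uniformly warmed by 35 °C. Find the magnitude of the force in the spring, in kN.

The unrestrained thermal change is αΔT L = 18.4×10⁻⁶ × 35 × 1400 = 0.9016 mm.
Let P be the compressive force at the spring. The strut shortens elastically by PL/(AE) and the spring compresses by P/k; together these equal δ_free.
P [ L/(AE) + 1/k ] = δ_free → P [ 1400/(450×114×10³) + 1/(2100) ] = 0.9016.
P = 0.9016 / 0.0005035 = 1791 N.

P ≈ 1.79 kN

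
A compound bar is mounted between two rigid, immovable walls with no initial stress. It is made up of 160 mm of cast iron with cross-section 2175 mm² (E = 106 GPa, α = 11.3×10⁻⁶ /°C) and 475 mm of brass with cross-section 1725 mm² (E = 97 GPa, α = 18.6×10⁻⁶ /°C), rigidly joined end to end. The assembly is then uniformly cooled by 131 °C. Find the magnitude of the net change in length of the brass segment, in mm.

With the walls removed the bar would change length by δ_free = Σ αᵢΔT Lᵢ = 11.3×10⁻⁶×131×160 + 18.6×10⁻⁶×131×475 = 1.394 mm.
Since the ends are fixed, an axial force P builds up, equal in every segment, with P · Σ Lᵢ/(AᵢEᵢ) = δ_free.
The series flexibility is Σ Lᵢ/(AᵢEᵢ) = 160/(2175×106×10³) + 475/(1725×97×10³) = 3.533×10⁻⁶ mm/N.
So P = 1.394 / 3.533×10⁻⁶ = 394.7 kN, tensile.
For the brass segment, free thermal change = 18.6×10⁻⁶×131×475 = 1.157 mm and elastic change from P = 394700×475/(1725×97×10³) = 1.12 mm; these oppose, so the net change is 0.037 mm (segment shortens).

|ΔL| ≈ 0.037 mm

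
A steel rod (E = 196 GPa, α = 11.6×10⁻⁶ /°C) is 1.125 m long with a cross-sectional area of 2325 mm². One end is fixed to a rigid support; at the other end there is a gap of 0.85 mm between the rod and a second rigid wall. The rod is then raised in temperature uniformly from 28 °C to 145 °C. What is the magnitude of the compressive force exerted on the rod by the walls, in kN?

P ≈ 274 kN

Unrestrained expansion: δ_free = αΔT L = 11.6×10⁻⁶ × 117 × 1125 = 1.527 mm.
This exceeds the 0.85 mm gap, so the wall pushes back. The portion of expansion that must be recovered elastically is δ_free − gap = 1.527 − 0.85 = 0.6768 mm.
So σ = E(δ_free − g)/L = 196×10³ × 0.6768/1125 = 117.9 MPa.
P = σA = 117.9 × 2325 = 274.2 kN.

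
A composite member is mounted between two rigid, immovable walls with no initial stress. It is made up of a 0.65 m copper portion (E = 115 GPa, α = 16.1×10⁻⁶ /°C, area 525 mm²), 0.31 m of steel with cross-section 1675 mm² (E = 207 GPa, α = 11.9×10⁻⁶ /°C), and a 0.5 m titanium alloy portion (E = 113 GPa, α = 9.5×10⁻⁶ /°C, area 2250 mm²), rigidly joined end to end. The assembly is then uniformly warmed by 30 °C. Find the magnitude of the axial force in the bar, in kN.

P ≈ 41.6 kN (compressive)

Free thermal expansion of the whole bar: Σ αᵢΔT Lᵢ = 16.1×10⁻⁶×30×650 + 11.9×10⁻⁶×30×310 + 9.5×10⁻⁶×30×500 = 0.5671 mm.
The rigid supports impose zero overall length change; the single axial force P common to all segments must satisfy P Σ Lᵢ/(AᵢEᵢ) = δ_free.
The series flexibility is Σ Lᵢ/(AᵢEᵢ) = 650/(525×115×10³) + 310/(1675×207×10³) + 500/(2250×113×10³) = 1.363×10⁻⁵ mm/N.
So P = 0.5671 / 1.363×10⁻⁵ = 41.62 kN, compressive.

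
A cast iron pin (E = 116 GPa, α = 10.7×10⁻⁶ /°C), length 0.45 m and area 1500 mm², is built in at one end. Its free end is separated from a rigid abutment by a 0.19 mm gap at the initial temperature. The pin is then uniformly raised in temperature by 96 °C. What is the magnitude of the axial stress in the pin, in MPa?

σ ≈ 70.2 MPa (compressive)

Free thermal elongation = αΔT L = 10.7×10⁻⁶ × 96 × 450 = 0.4622 mm.
The gap closes (δ_free > 0.19 mm) and the wall then resists a further 0.4622 − 0.19 = 0.2722 mm of expansion.
So σ = E(δ_free − g)/L = 116×10³ × 0.2722/450 = 70.18 MPa.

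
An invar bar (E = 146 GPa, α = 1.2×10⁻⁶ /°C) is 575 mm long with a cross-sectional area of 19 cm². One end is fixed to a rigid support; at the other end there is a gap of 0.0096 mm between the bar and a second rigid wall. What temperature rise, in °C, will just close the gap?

ΔT ≈ 13.9 °C

Contact occurs when the free expansion equals the gap: αΔT L = 0.0096 mm.
So ΔT = g/(αL) = 0.0096/(1.2×10⁻⁶ × 575) = 13.91 °C.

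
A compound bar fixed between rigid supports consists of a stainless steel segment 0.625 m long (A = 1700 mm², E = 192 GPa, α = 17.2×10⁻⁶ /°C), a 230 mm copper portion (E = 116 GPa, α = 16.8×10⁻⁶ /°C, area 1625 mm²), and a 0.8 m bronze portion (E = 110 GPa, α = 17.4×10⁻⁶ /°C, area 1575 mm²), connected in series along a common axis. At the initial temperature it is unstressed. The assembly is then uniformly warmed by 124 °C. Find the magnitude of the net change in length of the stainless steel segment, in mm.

|ΔL| ≈ 0.459 mm

With the walls removed the bar would change length by δ_free = Σ αᵢΔT Lᵢ = 17.2×10⁻⁶×124×625 + 16.8×10⁻⁶×124×230 + 17.4×10⁻⁶×124×800 = 3.538 mm.
The walls prevent any net length change, so an axial force P (same in every segment) develops. Compatibility: P · Σ Lᵢ/(AᵢEᵢ) = δ_free.
The series flexibility is Σ Lᵢ/(AᵢEᵢ) = 625/(1700×192×10³) + 230/(1625×116×10³) + 800/(1575×110×10³) = 7.753×10⁻⁶ mm/N.
So P = 3.538 / 7.753×10⁻⁶ = 456.4 kN, compressive.
For the stainless steel segment, free thermal change = 17.2×10⁻⁶×124×625 = 1.333 mm and elastic change from P = 456400×625/(1700×192×10³) = 0.8739 mm; these oppose, so the net change is 0.459 mm (segment lengthens).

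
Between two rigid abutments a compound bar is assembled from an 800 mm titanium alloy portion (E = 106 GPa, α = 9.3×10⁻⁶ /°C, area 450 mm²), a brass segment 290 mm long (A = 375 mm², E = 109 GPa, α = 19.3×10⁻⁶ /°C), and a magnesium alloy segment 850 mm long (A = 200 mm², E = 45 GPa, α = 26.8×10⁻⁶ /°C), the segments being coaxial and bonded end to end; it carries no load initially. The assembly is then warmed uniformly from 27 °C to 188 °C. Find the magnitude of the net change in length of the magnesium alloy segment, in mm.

Free thermal expansion of the whole bar: Σ αᵢΔT Lᵢ = 9.3×10⁻⁶×161×800 + 19.3×10⁻⁶×161×290 + 26.8×10⁻⁶×161×850 = 5.767 mm.
The walls prevent any net length change, so an axial force P (same in every segment) develops. Compatibility: P · Σ Lᵢ/(AᵢEᵢ) = δ_free.
Σ Lᵢ/(AᵢEᵢ) = 800/(450×106×10³) + 290/(375×109×10³) + 850/(200×45×10³) = 0.0001183 mm/N.
P = 5.767 / 0.0001183 = 48740 N = 48.74 kN, compressive.
For the magnesium alloy segment, free thermal change = 26.8×10⁻⁶×161×850 = 3.668 mm and elastic change from P = 48740×850/(200×45×10³) = 4.603 mm; these oppose, so the net change is 0.936 mm (segment shortens).

|ΔL| ≈ 0.936 mm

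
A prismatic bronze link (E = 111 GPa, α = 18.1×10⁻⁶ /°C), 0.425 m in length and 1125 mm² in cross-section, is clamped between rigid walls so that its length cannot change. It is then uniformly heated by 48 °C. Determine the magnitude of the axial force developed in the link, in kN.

The ends cannot move, so σ = EαΔT = 111×10³ × 18.1×10⁻⁶ × 48 = 96.44 MPa.
Then P = σA = 96.44 × 1125 mm² = 108.5 kN, compressive.

P ≈ 108 kN (compressive)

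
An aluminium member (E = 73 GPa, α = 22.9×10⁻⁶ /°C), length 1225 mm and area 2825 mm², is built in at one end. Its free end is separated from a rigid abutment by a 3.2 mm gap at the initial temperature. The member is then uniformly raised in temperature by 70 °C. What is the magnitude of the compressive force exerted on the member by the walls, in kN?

Free thermal elongation = αΔT L = 22.9×10⁻⁶ × 70 × 1225 = 1.964 mm.
This is smaller than the 3.2 mm clearance, so the member expands freely without reaching the stop — the stress is zero.

P ≈ 0 kN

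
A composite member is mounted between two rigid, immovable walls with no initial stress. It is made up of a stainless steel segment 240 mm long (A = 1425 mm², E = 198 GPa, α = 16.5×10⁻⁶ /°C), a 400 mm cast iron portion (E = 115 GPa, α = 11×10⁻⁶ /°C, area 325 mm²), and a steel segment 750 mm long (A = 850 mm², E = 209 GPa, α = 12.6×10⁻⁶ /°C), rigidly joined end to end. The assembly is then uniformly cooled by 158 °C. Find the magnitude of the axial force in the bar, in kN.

If the supports were absent, the total length change would be Σ αᵢΔT Lᵢ = 16.5×10⁻⁶×158×240 + 11×10⁻⁶×158×400 + 12.6×10⁻⁶×158×750 = 2.814 mm.
Since the ends are fixed, an axial force P builds up, equal in every segment, with P · Σ Lᵢ/(AᵢEᵢ) = δ_free.
The series flexibility is Σ Lᵢ/(AᵢEᵢ) = 240/(1425×198×10³) + 400/(325×115×10³) + 750/(850×209×10³) = 1.577×10⁻⁵ mm/N.
P = 2.814 / 1.577×10⁻⁵ = 178400 N = 178.4 kN, tensile.

P ≈ 178 kN (tensile)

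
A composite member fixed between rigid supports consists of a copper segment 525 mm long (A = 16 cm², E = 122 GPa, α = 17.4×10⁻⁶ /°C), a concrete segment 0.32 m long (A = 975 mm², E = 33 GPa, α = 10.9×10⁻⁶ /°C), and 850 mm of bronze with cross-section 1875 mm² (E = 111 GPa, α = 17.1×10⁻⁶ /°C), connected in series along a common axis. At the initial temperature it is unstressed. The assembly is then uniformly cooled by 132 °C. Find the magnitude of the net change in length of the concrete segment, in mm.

If the supports were absent, the total length change would be Σ αᵢΔT Lᵢ = 17.4×10⁻⁶×132×525 + 10.9×10⁻⁶×132×320 + 17.1×10⁻⁶×132×850 = 3.585 mm.
Since the ends are fixed, an axial force P builds up, equal in every segment, with P · Σ Lᵢ/(AᵢEᵢ) = δ_free.
The series flexibility is Σ Lᵢ/(AᵢEᵢ) = 525/(1600×122×10³) + 320/(975×33×10³) + 850/(1875×111×10³) = 1.672×10⁻⁵ mm/N.
P = 3.585 / 1.672×10⁻⁵ = 214400 N = 214.4 kN, tensile.
For the concrete segment, free thermal change = 10.9×10⁻⁶×132×320 = 0.4604 mm and elastic change from P = 214400×320/(975×33×10³) = 2.132 mm; these oppose, so the net change is 1.67 mm (segment lengthens).

|ΔL| ≈ 1.67 mm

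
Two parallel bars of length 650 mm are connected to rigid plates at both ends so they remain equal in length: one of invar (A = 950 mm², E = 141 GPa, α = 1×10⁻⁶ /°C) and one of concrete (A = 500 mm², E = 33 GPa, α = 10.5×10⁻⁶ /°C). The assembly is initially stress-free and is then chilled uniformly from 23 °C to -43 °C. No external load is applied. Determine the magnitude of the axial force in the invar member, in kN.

Both members must finish at the same length. With the larger α, the concrete tends to over-contract; the plates restrain it, putting the concrete in tension and the invar in compression. With no external load the two internal forces are equal and opposite, magnitude P.
Equating the net (thermal + elastic) strains gives |α₁ − α₂|·ΔT = P·[1/(A₁E₁) + 1/(A₂E₂)].
|α₁ − α₂|·ΔT = 9.5×10⁻⁶ × 66 = 0.000627.
1/(A₁E₁) + 1/(A₂E₂) = 1/(950×141×10³) + 1/(500×33×10³) = 6.807×10⁻⁸ N⁻¹.
So P = 0.000627 / 6.807×10⁻⁸ = 9.211 kN.

P ≈ 9.21 kN (compressive in the invar)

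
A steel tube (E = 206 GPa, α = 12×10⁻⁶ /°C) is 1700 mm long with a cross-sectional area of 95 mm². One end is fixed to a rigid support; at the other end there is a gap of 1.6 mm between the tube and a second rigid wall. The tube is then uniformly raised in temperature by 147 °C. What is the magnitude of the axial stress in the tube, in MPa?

Unrestrained expansion: δ_free = αΔT L = 12×10⁻⁶ × 147 × 1700 = 2.999 mm.
The gap closes (δ_free > 1.6 mm) and the wall then resists a further 2.999 − 1.6 = 1.399 mm of expansion.
So σ = E(δ_free − g)/L = 206×10³ × 1.399/1700 = 169.5 MPa.

σ ≈ 170 MPa (compressive)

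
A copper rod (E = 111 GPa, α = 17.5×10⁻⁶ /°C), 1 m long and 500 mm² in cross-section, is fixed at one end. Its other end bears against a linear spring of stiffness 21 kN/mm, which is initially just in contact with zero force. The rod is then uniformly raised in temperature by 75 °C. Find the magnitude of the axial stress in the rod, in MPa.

σ ≈ 40 MPa (compressive)

If the spring were absent the rod would lengthen by αΔT L = 17.5×10⁻⁶ × 75 × 1000 = 1.312 mm.
With a force P in the spring, the elastic change of the rod is PL/(AE) and that of the spring is P/k; compatibility requires their sum to equal δ_free.
So P = δ_free / [L/(AE) + 1/k] = 1.312 / [ 1000/(500×111×10³) + 1/(21×10³) ].
P = 1.312 / 6.564×10⁻⁵ = 20000 N.
σ = P/A = 20000/500 = 39.99 MPa.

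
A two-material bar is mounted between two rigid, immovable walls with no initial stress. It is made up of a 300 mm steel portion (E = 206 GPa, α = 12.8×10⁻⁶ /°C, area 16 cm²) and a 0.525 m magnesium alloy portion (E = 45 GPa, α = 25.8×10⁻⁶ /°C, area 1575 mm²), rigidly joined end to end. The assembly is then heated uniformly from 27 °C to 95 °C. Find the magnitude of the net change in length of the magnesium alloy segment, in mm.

|ΔL| ≈ 0.132 mm

If the supports were absent, the total length change would be Σ αᵢΔT Lᵢ = 12.8×10⁻⁶×68×300 + 25.8×10⁻⁶×68×525 = 1.182 mm.
Since the ends are fixed, an axial force P builds up, equal in every segment, with P · Σ Lᵢ/(AᵢEᵢ) = δ_free.
Σ Lᵢ/(AᵢEᵢ) = 300/(1600×206×10³) + 525/(1575×45×10³) = 8.318×10⁻⁶ mm/N.
Hence P = δ_free / Σ(L/AE) = 1.182/8.318×10⁻⁶ = 142.1 kN (compressive).
For the magnesium alloy segment, free thermal change = 25.8×10⁻⁶×68×525 = 0.9211 mm and elastic change from P = 142100×525/(1575×45×10³) = 1.053 mm; these oppose, so the net change is 0.132 mm (segment shortens).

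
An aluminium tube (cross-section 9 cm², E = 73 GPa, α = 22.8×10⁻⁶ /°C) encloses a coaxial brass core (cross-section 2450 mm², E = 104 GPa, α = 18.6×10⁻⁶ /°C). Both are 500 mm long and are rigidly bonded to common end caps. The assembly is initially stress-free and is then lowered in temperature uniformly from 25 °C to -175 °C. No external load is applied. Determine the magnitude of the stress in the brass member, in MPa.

σ ≈ 17.9 MPa (compressive)

Equilibrium of a rigid end plate with no external load gives equal and opposite internal forces ±P in the two members. Since α_{aluminium} > α_{brass}, cooling drives the aluminium into tension and the brass into compression.
Equating the net (thermal + elastic) strains gives |α₁ − α₂|·ΔT = P·[1/(A₁E₁) + 1/(A₂E₂)].
|α₁ − α₂|·ΔT = 4.2×10⁻⁶ × 200 = 0.00084.
1/(A₁E₁) + 1/(A₂E₂) = 1/(900×73×10³) + 1/(2450×104×10³) = 1.915×10⁻⁸ N⁻¹.
P = 0.00084 / 1.915×10⁻⁸ = 43870 N = 43.87 kN.
σ_{brass} = P/A₂ = 43870/2450 = 17.91 MPa, compressive.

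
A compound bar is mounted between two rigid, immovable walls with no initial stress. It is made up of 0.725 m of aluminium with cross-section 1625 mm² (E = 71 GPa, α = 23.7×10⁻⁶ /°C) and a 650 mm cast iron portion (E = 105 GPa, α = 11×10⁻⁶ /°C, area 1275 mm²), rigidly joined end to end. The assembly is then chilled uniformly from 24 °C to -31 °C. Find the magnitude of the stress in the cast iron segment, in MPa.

σ ≈ 94.2 MPa (tensile)

Free thermal contraction of the whole bar: Σ αᵢΔT Lᵢ = 23.7×10⁻⁶×55×725 + 11×10⁻⁶×55×650 = 1.338 mm.
Since the ends are fixed, an axial force P builds up, equal in every segment, with P · Σ Lᵢ/(AᵢEᵢ) = δ_free.
Σ Lᵢ/(AᵢEᵢ) = 725/(1625×71×10³) + 650/(1275×105×10³) = 1.114×10⁻⁵ mm/N.
So P = 1.338 / 1.114×10⁻⁵ = 120.1 kN, tensile.
σ_{cast iron} = P / A = 120100 / 1275 = 94.23 MPa.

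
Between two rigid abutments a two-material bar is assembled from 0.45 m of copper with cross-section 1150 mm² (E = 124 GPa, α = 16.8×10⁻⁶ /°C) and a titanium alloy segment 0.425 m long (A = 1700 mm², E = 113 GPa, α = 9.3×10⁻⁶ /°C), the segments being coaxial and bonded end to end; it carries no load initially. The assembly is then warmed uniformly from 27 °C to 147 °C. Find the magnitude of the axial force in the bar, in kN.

P ≈ 257 kN (compressive)

Free thermal expansion of the whole bar: Σ αᵢΔT Lᵢ = 16.8×10⁻⁶×120×450 + 9.3×10⁻⁶×120×425 = 1.381 mm.
Since the ends are fixed, an axial force P builds up, equal in every segment, with P · Σ Lᵢ/(AᵢEᵢ) = δ_free.
Σ Lᵢ/(AᵢEᵢ) = 450/(1150×124×10³) + 425/(1700×113×10³) = 5.368×10⁻⁶ mm/N.
P = 1.381 / 5.368×10⁻⁶ = 257400 N = 257.4 kN, compressive.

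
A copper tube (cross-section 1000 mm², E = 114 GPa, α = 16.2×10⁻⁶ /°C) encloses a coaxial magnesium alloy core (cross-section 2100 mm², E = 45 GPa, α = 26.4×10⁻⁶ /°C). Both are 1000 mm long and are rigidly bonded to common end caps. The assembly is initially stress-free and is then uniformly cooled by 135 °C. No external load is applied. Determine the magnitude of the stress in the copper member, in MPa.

σ ≈ 71.1 MPa (compressive)

The magnesium alloy has the larger α, so on cooling it would change length more than the copper if both were free. The rigid plates force a common final length, so the magnesium alloy is put into tension and the copper into compression, with equal and opposite forces P (no external load).
Equating the net (thermal + elastic) strains gives |α₁ − α₂|·ΔT = P·[1/(A₁E₁) + 1/(A₂E₂)].
|α₁ − α₂|·ΔT = 10.2×10⁻⁶ × 135 = 0.001377.
1/(A₁E₁) + 1/(A₂E₂) = 1/(1000×114×10³) + 1/(2100×45×10³) = 1.935×10⁻⁸ N⁻¹.
P = 0.001377 / 1.935×10⁻⁸ = 71150 N = 71.15 kN.
σ_{copper} = P/A₁ = 71150/1000 = 71.15 MPa, compressive.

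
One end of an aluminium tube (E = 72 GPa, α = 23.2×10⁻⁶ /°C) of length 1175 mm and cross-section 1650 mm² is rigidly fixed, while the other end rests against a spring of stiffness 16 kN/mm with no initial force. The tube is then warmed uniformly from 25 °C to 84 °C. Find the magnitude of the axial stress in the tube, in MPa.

σ ≈ 13.5 MPa (compressive)

Free thermal expansion: δ_free = αΔT L = 23.2×10⁻⁶ × 59 × 1175 = 1.608 mm.
With a force P in the spring, the elastic change of the tube is PL/(AE) and that of the spring is P/k; compatibility requires their sum to equal δ_free.
So P = δ_free / [L/(AE) + 1/k] = 1.608 / [ 1175/(1650×72×10³) + 1/(16×10³) ].
P = 1.608 / 7.239×10⁻⁵ = 22220 N.
σ = P/A = 22220/1650 = 13.47 MPa.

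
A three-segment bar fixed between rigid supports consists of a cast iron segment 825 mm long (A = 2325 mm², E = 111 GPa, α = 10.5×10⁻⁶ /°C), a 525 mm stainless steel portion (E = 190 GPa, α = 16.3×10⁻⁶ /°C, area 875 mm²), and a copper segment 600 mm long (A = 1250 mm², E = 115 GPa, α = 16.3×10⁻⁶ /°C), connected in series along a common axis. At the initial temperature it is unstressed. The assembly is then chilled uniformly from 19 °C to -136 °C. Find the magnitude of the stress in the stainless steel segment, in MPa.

With the walls removed the bar would change length by δ_free = Σ αᵢΔT Lᵢ = 10.5×10⁻⁶×155×825 + 16.3×10⁻⁶×155×525 + 16.3×10⁻⁶×155×600 = 4.185 mm.
The walls prevent any net length change, so an axial force P (same in every segment) develops. Compatibility: P · Σ Lᵢ/(AᵢEᵢ) = δ_free.
Σ Lᵢ/(AᵢEᵢ) = 825/(2325×111×10³) + 525/(875×190×10³) + 600/(1250×115×10³) = 1.053×10⁻⁵ mm/N.
So P = 4.185 / 1.053×10⁻⁵ = 397.5 kN, tensile.
σ_{stainless steel} = P / A = 397500 / 875 = 454.3 MPa.

σ ≈ 454 MPa (tensile)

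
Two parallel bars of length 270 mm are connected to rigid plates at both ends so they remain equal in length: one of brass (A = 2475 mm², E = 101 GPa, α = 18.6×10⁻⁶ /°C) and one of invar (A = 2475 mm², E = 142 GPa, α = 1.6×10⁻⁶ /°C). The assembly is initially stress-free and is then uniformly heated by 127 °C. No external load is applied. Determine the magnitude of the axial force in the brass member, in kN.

The brass has the larger α, so on heating it would change length more than the invar if both were free. The rigid plates force a common final length, so the brass is put into compression and the invar into tension, with equal and opposite forces P (no external load).
Equating the net (thermal + elastic) strains gives |α₁ − α₂|·ΔT = P·[1/(A₁E₁) + 1/(A₂E₂)].
|α₁ − α₂|·ΔT = 17×10⁻⁶ × 127 = 0.002159.
1/(A₁E₁) + 1/(A₂E₂) = 1/(2475×101×10³) + 1/(2475×142×10³) = 6.846×10⁻⁹ N⁻¹.
So P = 0.002159 / 6.846×10⁻⁹ = 315.4 kN.

P ≈ 315 kN (compressive in the brass)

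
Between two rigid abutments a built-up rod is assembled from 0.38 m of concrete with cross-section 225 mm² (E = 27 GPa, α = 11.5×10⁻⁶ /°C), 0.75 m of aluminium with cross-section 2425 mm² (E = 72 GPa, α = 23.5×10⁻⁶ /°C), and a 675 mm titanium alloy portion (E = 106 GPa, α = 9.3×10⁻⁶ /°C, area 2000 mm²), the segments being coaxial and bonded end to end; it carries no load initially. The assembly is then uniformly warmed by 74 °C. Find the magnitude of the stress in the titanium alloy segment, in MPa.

Free thermal expansion of the whole bar: Σ αᵢΔT Lᵢ = 11.5×10⁻⁶×74×380 + 23.5×10⁻⁶×74×750 + 9.3×10⁻⁶×74×675 = 2.092 mm.
The rigid supports impose zero overall length change; the single axial force P common to all segments must satisfy P Σ Lᵢ/(AᵢEᵢ) = δ_free.
The series flexibility is Σ Lᵢ/(AᵢEᵢ) = 380/(225×27×10³) + 750/(2425×72×10³) + 675/(2000×106×10³) = 7.003×10⁻⁵ mm/N.
Hence P = δ_free / Σ(L/AE) = 2.092/7.003×10⁻⁵ = 29.87 kN (compressive).
σ_{titanium alloy} = P / A = 29870 / 2000 = 14.94 MPa.

σ ≈ 14.9 MPa (compressive)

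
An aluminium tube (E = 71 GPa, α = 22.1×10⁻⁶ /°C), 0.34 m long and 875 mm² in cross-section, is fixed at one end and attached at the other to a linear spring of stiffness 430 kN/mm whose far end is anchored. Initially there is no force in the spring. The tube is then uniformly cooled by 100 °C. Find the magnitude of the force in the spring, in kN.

P ≈ 96.4 kN

Free thermal contraction: δ_free = αΔT L = 22.1×10⁻⁶ × 100 × 340 = 0.7514 mm.
Let P be the tensile force in the spring. The tube extends elastically by PL/(AE) and the spring stretches by P/k; together these equal δ_free.
P [ L/(AE) + 1/k ] = δ_free → P [ 340/(875×71×10³) + 1/(430×10³) ] = 0.7514.
P = 0.7514 / 7.798×10⁻⁶ = 96350 N.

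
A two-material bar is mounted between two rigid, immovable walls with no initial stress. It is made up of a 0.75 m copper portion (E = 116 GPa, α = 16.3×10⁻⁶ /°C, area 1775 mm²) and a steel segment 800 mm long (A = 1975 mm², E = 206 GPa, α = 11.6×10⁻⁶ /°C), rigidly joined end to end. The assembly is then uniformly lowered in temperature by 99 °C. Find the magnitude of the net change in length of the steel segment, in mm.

|ΔL| ≈ 0.172 mm

With the walls removed the bar would change length by δ_free = Σ αᵢΔT Lᵢ = 16.3×10⁻⁶×99×750 + 11.6×10⁻⁶×99×800 = 2.129 mm.
The walls prevent any net length change, so an axial force P (same in every segment) develops. Compatibility: P · Σ Lᵢ/(AᵢEᵢ) = δ_free.
Σ Lᵢ/(AᵢEᵢ) = 750/(1775×116×10³) + 800/(1975×206×10³) = 5.609×10⁻⁶ mm/N.
P = 2.129 / 5.609×10⁻⁶ = 379600 N = 379.6 kN, tensile.
For the steel segment, free thermal change = 11.6×10⁻⁶×99×800 = 0.9187 mm and elastic change from P = 379600×800/(1975×206×10³) = 0.7464 mm; these oppose, so the net change is 0.172 mm (segment shortens).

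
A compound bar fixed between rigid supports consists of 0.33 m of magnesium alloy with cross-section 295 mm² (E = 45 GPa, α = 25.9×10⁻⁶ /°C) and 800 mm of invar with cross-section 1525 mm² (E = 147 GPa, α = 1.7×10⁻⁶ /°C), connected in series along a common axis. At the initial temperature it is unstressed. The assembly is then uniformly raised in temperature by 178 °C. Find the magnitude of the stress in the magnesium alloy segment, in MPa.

If the supports were absent, the total length change would be Σ αᵢΔT Lᵢ = 25.9×10⁻⁶×178×330 + 1.7×10⁻⁶×178×800 = 1.763 mm.
The rigid supports impose zero overall length change; the single axial force P common to all segments must satisfy P Σ Lᵢ/(AᵢEᵢ) = δ_free.
The series flexibility is Σ Lᵢ/(AᵢEᵢ) = 330/(295×45×10³) + 800/(1525×147×10³) = 2.843×10⁻⁵ mm/N.
So P = 1.763 / 2.843×10⁻⁵ = 62.03 kN, compressive.
σ_{magnesium alloy} = P / A = 62030 / 295 = 210.3 MPa.

σ ≈ 210 MPa (compressive)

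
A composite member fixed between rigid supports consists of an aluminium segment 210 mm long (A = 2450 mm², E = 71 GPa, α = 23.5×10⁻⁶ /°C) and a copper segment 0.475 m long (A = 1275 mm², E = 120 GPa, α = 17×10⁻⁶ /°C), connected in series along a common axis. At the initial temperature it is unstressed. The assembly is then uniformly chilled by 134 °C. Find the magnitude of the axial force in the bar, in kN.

If the supports were absent, the total length change would be Σ αᵢΔT Lᵢ = 23.5×10⁻⁶×134×210 + 17×10⁻⁶×134×475 = 1.743 mm.
The rigid supports impose zero overall length change; the single axial force P common to all segments must satisfy P Σ Lᵢ/(AᵢEᵢ) = δ_free.
Σ Lᵢ/(AᵢEᵢ) = 210/(2450×71×10³) + 475/(1275×120×10³) = 4.312×10⁻⁶ mm/N.
So P = 1.743 / 4.312×10⁻⁶ = 404.3 kN, tensile.

P ≈ 404 kN (tensile)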